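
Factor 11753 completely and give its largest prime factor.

11753 = 7 · 1679
1679 = 23 · 73
73 is prime.
So 11753 = 7 · 23 · 73; the largest prime factor is 73.

73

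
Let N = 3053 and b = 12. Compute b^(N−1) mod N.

522

12^1 ≡ 12 (mod 3053)
12^2 ≡ 12^2 = 144 ≡ 144 (mod 3053)
12^4 ≡ 144^2 = 20736 ≡ 2418 (mod 3053)
12^8 ≡ 2418^2 = 5846724 ≡ 229 (mod 3053)
12^16 ≡ 229^2 = 52441 ≡ 540 (mod 3053)
12^32 ≡ 540^2 = 291600 ≡ 1565 (mod 3053)
12^64 ≡ 1565^2 = 2449225 ≡ 719 (mod 3053)
12^128 ≡ 719^2 = 516961 ≡ 1004 (mod 3053)
12^256 ≡ 1004^2 = 1008016 ≡ 526 (mod 3053)
12^512 ≡ 526^2 = 276676 ≡ 1906 (mod 3053)
12^1024 ≡ 1906^2 = 3632836 ≡ 2819 (mod 3053)
12^2048 ≡ 2819^2 = 7946761 ≡ 2855 (mod 3053)
3052 = 2048 + 512 + 256 + 128 + 64 + 32 + 8 + 4 in binary powers of 2.
So 12^3052 ≡ 2855 · 1906 · 526 · 1004 · 719 · 1565 · 229 · 2418 ≡ 522 (mod 3053).
Since 522 ≠ 1, base 12 is a Fermat witness: 3053 is composite.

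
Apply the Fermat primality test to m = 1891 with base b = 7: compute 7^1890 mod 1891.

1768

7^1 ≡ 7 (mod 1891)
7^2 ≡ 7^2 = 49 ≡ 49 (mod 1891)
7^4 ≡ 49^2 = 2401 ≡ 510 (mod 1891)
7^8 ≡ 510^2 = 260100 ≡ 1033 (mod 1891)
7^16 ≡ 1033^2 = 1067089 ≡ 565 (mod 1891)
7^32 ≡ 565^2 = 319225 ≡ 1537 (mod 1891)
7^64 ≡ 1537^2 = 2362369 ≡ 510 (mod 1891)
7^128 ≡ 510^2 = 260100 ≡ 1033 (mod 1891)
7^256 ≡ 1033^2 = 1067089 ≡ 565 (mod 1891)
7^512 ≡ 565^2 = 319225 ≡ 1537 (mod 1891)
7^1024 ≡ 1537^2 = 2362369 ≡ 510 (mod 1891)
1890 = 1024 + 512 + 256 + 64 + 32 + 2 in binary powers of 2.
So 7^1890 ≡ 510 · 1537 · 565 · 510 · 1537 · 49 ≡ 1768 (mod 1891).
Since 1768 ≠ 1, base 7 is a Fermat witness: 1891 is composite.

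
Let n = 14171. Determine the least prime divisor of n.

14171 is odd.
Digit sum 14, not divisible by 3.
Ends in 1: not divisible by 5.
7: 14171 = 7·2024 + 3
11: 14171 = 11·1288 + 3
13: 14171 = 13·1090 + 1
17: 14171 = 17·833 + 10
19: 14171 = 19·745 + 16
23: 14171 = 23·616 + 3
29: 14171 = 29·488 + 19
31: 14171 = 31·457 + 4
37: 14171 = 37·383

37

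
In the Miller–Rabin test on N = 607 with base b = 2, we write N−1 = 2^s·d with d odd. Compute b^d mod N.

1

607 − 1 = 606 = 2^1 · 303, so d = 303.
2^1 ≡ 2 (mod 607)
2^2 ≡ 2^2 = 4 ≡ 4 (mod 607)
2^4 ≡ 4^2 = 16 ≡ 16 (mod 607)
2^8 ≡ 16^2 = 256 ≡ 256 (mod 607)
2^16 ≡ 256^2 = 65536 ≡ 587 (mod 607)
2^32 ≡ 587^2 = 344569 ≡ 400 (mod 607)
2^64 ≡ 400^2 = 160000 ≡ 359 (mod 607)
2^128 ≡ 359^2 = 128881 ≡ 197 (mod 607)
2^256 ≡ 197^2 = 38809 ≡ 568 (mod 607)
303 = 256 + 32 + 8 + 4 + 2 + 1 in binary powers of 2.
So 2^303 ≡ 568 · 400 · 256 · 16 · 4 · 2 ≡ 1 (mod 607).
Since 2^d ≡ 1 (mod 607), base 2 does not prove 607 composite.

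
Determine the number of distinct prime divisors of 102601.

3

102601 = 37 · 2773
2773 = 47 · 59
102601 = 37 · 47 · 59, which has 3 distinct prime factors.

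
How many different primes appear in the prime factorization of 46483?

46483 = 23 · 2021
2021 = 43 · 47
46483 = 23 · 43 · 47, which has 3 distinct prime factors.

3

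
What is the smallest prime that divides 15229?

97

15229 is odd.
Digit sum 19, not divisible by 3.
Ends in 9: not divisible by 5.
7: 15229 = 7·2175 + 4
11: 15229 = 11·1384 + 5
13: 15229 = 13·1171 + 6
17: 15229 = 17·895 + 14
19: 15229 = 19·801 + 10
23: 15229 = 23·662 + 3
29: 15229 = 29·525 + 4
31: 15229 = 31·491 + 8
37: 15229 = 37·411 + 22
41: 15229 = 41·371 + 18
43: 15229 = 43·354 + 7
47: 15229 = 47·324 + 1
53: 15229 = 53·287 + 18
59: 15229 = 59·258 + 7
61: 15229 = 61·249 + 40
67: 15229 = 67·227 + 20
71: 15229 = 71·214 + 35
73: 15229 = 73·208 + 45
79: 15229 = 79·192 + 61
83: 15229 = 83·183 + 40
89: 15229 = 89·171 + 10
97: 15229 = 97·157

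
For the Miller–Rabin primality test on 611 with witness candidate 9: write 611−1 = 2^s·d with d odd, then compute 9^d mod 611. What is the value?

611 − 1 = 610 = 2^1 · 305, so d = 305.
9^1 ≡ 9 (mod 611)
9^2 ≡ 9^2 = 81 ≡ 81 (mod 611)
9^4 ≡ 81^2 = 6561 ≡ 451 (mod 611)
9^8 ≡ 451^2 = 203401 ≡ 549 (mod 611)
9^16 ≡ 549^2 = 301401 ≡ 178 (mod 611)
9^32 ≡ 178^2 = 31684 ≡ 523 (mod 611)
9^64 ≡ 523^2 = 273529 ≡ 412 (mod 611)
9^128 ≡ 412^2 = 169744 ≡ 497 (mod 611)
9^256 ≡ 497^2 = 247009 ≡ 165 (mod 611)
305 = 256 + 32 + 16 + 1 in binary powers of 2.
So 9^305 ≡ 165 · 523 · 178 · 9 ≡ 341 (mod 611).
Squaring chain: 341; never reaches −1, so base 9 is a Miller–Rabin witness that 611 is composite.

341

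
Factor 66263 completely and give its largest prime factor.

67

66263 = 23 · 2881
2881 = 43 · 67
67 is prime.
So 66263 = 23 · 43 · 67; the largest prime factor is 67.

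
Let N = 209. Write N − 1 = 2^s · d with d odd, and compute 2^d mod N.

41

209 − 1 = 208 = 2^4 · 13, so d = 13.
2^1 ≡ 2 (mod 209)
2^2 ≡ 2^2 = 4 ≡ 4 (mod 209)
2^4 ≡ 4^2 = 16 ≡ 16 (mod 209)
2^8 ≡ 16^2 = 256 ≡ 47 (mod 209)
13 = 8 + 4 + 1 in binary powers of 2.
So 2^13 ≡ 47 · 16 · 2 ≡ 41 (mod 209).
Squaring chain: 41 → 9 → 81 → 82; never reaches −1, so base 2 is a Miller–Rabin witness that 209 is composite.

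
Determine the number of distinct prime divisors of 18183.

4

18183 = 3 · 6061
6061 = 11 · 551
551 = 19 · 29
18183 = 3 · 11 · 19 · 29, which has 4 distinct prime factors.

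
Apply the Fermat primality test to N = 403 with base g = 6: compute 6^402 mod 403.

6^1 ≡ 6 (mod 403)
6^2 ≡ 6^2 = 36 ≡ 36 (mod 403)
6^4 ≡ 36^2 = 1296 ≡ 87 (mod 403)
6^8 ≡ 87^2 = 7569 ≡ 315 (mod 403)
6^16 ≡ 315^2 = 99225 ≡ 87 (mod 403)
6^32 ≡ 87^2 = 7569 ≡ 315 (mod 403)
6^64 ≡ 315^2 = 99225 ≡ 87 (mod 403)
6^128 ≡ 87^2 = 7569 ≡ 315 (mod 403)
6^256 ≡ 315^2 = 99225 ≡ 87 (mod 403)
402 = 256 + 128 + 16 + 2 in binary powers of 2.
So 6^402 ≡ 87 · 315 · 87 · 36 ≡ 311 (mod 403).
Since 311 ≠ 1, base 6 is a Fermat witness: 403 is composite.

311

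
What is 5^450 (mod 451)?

5^1 ≡ 5 (mod 451)
5^2 ≡ 5^2 = 25 ≡ 25 (mod 451)
5^4 ≡ 25^2 = 625 ≡ 174 (mod 451)
5^8 ≡ 174^2 = 30276 ≡ 59 (mod 451)
5^16 ≡ 59^2 = 3481 ≡ 324 (mod 451)
5^32 ≡ 324^2 = 104976 ≡ 344 (mod 451)
5^64 ≡ 344^2 = 118336 ≡ 174 (mod 451)
5^128 ≡ 174^2 = 30276 ≡ 59 (mod 451)
5^256 ≡ 59^2 = 3481 ≡ 324 (mod 451)
450 = 256 + 128 + 64 + 2 in binary powers of 2.
So 5^450 ≡ 324 · 59 · 174 · 25 ≡ 122 (mod 451).
Since 122 ≠ 1, base 5 is a Fermat witness: 451 is composite.

122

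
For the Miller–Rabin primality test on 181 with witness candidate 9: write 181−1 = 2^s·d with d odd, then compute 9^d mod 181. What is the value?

1

181 − 1 = 180 = 2^2 · 45, so d = 45.
9^1 ≡ 9 (mod 181)
9^2 ≡ 9^2 = 81 ≡ 81 (mod 181)
9^4 ≡ 81^2 = 6561 ≡ 45 (mod 181)
9^8 ≡ 45^2 = 2025 ≡ 34 (mod 181)
9^16 ≡ 34^2 = 1156 ≡ 70 (mod 181)
9^32 ≡ 70^2 = 4900 ≡ 13 (mod 181)
45 = 32 + 8 + 4 + 1 in binary powers of 2.
So 9^45 ≡ 13 · 34 · 45 · 9 ≡ 1 (mod 181).
Since 9^d ≡ 1 (mod 181), base 9 does not prove 181 composite.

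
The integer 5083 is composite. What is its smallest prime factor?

13

5083 is odd.
Digit sum 16, not divisible by 3.
Ends in 3: not divisible by 5.
7: 5083 = 7·726 + 1
11: 5083 = 11·462 + 1
13: 5083 = 13·391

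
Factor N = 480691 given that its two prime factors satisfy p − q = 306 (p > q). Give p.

863

Since p = q + 306, we have 480691 = q(q + 306), so q² + 306q − 480691 = 0.
Discriminant: 306² + 4·480691 = 93636 + 1922764 = 2016400; √2016400 = 1420.
q = (−306 + 1420)/2 = 557, and p = q + 306 = 863.
Check: 557 · 863 = 480691.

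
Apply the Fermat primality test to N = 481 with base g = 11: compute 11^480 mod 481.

11^1 ≡ 11 (mod 481)
11^2 ≡ 11^2 = 121 ≡ 121 (mod 481)
11^4 ≡ 121^2 = 14641 ≡ 211 (mod 481)
11^8 ≡ 211^2 = 44521 ≡ 269 (mod 481)
11^16 ≡ 269^2 = 72361 ≡ 211 (mod 481)
11^32 ≡ 211^2 = 44521 ≡ 269 (mod 481)
11^64 ≡ 269^2 = 72361 ≡ 211 (mod 481)
11^128 ≡ 211^2 = 44521 ≡ 269 (mod 481)
11^256 ≡ 269^2 = 72361 ≡ 211 (mod 481)
480 = 256 + 128 + 64 + 32 in binary powers of 2.
So 11^480 ≡ 211 · 269 · 211 · 269 ≡ 1 (mod 481).
Since the result is 1, base 11 gives no evidence that 481 is composite.

1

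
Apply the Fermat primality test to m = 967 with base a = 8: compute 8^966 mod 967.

1

8^1 ≡ 8 (mod 967)
8^2 ≡ 8^2 = 64 ≡ 64 (mod 967)
8^4 ≡ 64^2 = 4096 ≡ 228 (mod 967)
8^8 ≡ 228^2 = 51984 ≡ 733 (mod 967)
8^16 ≡ 733^2 = 537289 ≡ 604 (mod 967)
8^32 ≡ 604^2 = 364816 ≡ 257 (mod 967)
8^64 ≡ 257^2 = 66049 ≡ 293 (mod 967)
8^128 ≡ 293^2 = 85849 ≡ 753 (mod 967)
8^256 ≡ 753^2 = 567009 ≡ 347 (mod 967)
8^512 ≡ 347^2 = 120409 ≡ 501 (mod 967)
966 = 512 + 256 + 128 + 64 + 4 + 2 in binary powers of 2.
So 8^966 ≡ 501 · 347 · 753 · 293 · 228 · 64 ≡ 1 (mod 967).
Since the result is 1, base 8 gives no evidence that 967 is composite.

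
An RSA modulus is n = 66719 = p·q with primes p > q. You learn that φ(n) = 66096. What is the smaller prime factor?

137

φ(n) = (p−1)(q−1) = n − (p+q) + 1, so p + q = 66719 − 66096 + 1 = 624.
p and q are the roots of t² − 624t + 66719 = 0.
Discriminant: 624² − 4·66719 = 389376 − 266876 = 122500; √122500 = 350.
q = (624 − 350)/2 = 137, p = (624 + 350)/2 = 487.
Check: 137 · 487 = 66719.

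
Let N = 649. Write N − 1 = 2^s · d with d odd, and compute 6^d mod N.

50

649 − 1 = 648 = 2^3 · 81, so d = 81.
6^1 ≡ 6 (mod 649)
6^2 ≡ 6^2 = 36 ≡ 36 (mod 649)
6^4 ≡ 36^2 = 1296 ≡ 647 (mod 649)
6^8 ≡ 647^2 = 418609 ≡ 4 (mod 649)
6^16 ≡ 4^2 = 16 ≡ 16 (mod 649)
6^32 ≡ 16^2 = 256 ≡ 256 (mod 649)
6^64 ≡ 256^2 = 65536 ≡ 636 (mod 649)
81 = 64 + 16 + 1 in binary powers of 2.
So 6^81 ≡ 636 · 16 · 6 ≡ 50 (mod 649).
Squaring chain: 50 → 553 → 130; never reaches −1, so base 6 is a Miller–Rabin witness that 649 is composite.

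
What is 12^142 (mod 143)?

1

12^1 ≡ 12 (mod 143)
12^2 ≡ 12^2 = 144 ≡ 1 (mod 143)
12^4 ≡ 1^2 = 1 ≡ 1 (mod 143)
12^8 ≡ 1^2 = 1 ≡ 1 (mod 143)
12^16 ≡ 1^2 = 1 ≡ 1 (mod 143)
12^32 ≡ 1^2 = 1 ≡ 1 (mod 143)
12^64 ≡ 1^2 = 1 ≡ 1 (mod 143)
12^128 ≡ 1^2 = 1 ≡ 1 (mod 143)
142 = 128 + 8 + 4 + 2 in binary powers of 2.
So 12^142 ≡ 1 · 1 · 1 · 1 ≡ 1 (mod 143).
Since the result is 1, base 12 gives no evidence that 143 is composite.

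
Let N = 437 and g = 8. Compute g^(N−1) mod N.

334

8^1 ≡ 8 (mod 437)
8^2 ≡ 8^2 = 64 ≡ 64 (mod 437)
8^4 ≡ 64^2 = 4096 ≡ 163 (mod 437)
8^8 ≡ 163^2 = 26569 ≡ 349 (mod 437)
8^16 ≡ 349^2 = 121801 ≡ 315 (mod 437)
8^32 ≡ 315^2 = 99225 ≡ 26 (mod 437)
8^64 ≡ 26^2 = 676 ≡ 239 (mod 437)
8^128 ≡ 239^2 = 57121 ≡ 311 (mod 437)
8^256 ≡ 311^2 = 96721 ≡ 144 (mod 437)
436 = 256 + 128 + 32 + 16 + 4 in binary powers of 2.
So 8^436 ≡ 144 · 311 · 26 · 315 · 163 ≡ 334 (mod 437).
Since 334 ≠ 1, base 8 is a Fermat witness: 437 is composite.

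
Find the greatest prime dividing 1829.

1829 = 31 · 59
59 is prime.
So 1829 = 31 · 59; the largest prime factor is 59.

59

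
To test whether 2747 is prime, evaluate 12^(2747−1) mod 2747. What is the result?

2137

12^1 ≡ 12 (mod 2747)
12^2 ≡ 12^2 = 144 ≡ 144 (mod 2747)
12^4 ≡ 144^2 = 20736 ≡ 1507 (mod 2747)
12^8 ≡ 1507^2 = 2271049 ≡ 2027 (mod 2747)
12^16 ≡ 2027^2 = 4108729 ≡ 1964 (mod 2747)
12^32 ≡ 1964^2 = 3857296 ≡ 508 (mod 2747)
12^64 ≡ 508^2 = 258064 ≡ 2593 (mod 2747)
12^128 ≡ 2593^2 = 6723649 ≡ 1740 (mod 2747)
12^256 ≡ 1740^2 = 3027600 ≡ 406 (mod 2747)
12^512 ≡ 406^2 = 164836 ≡ 16 (mod 2747)
12^1024 ≡ 16^2 = 256 ≡ 256 (mod 2747)
12^2048 ≡ 256^2 = 65536 ≡ 2355 (mod 2747)
2746 = 2048 + 512 + 128 + 32 + 16 + 8 + 2 in binary powers of 2.
So 12^2746 ≡ 2355 · 16 · 1740 · 508 · 1964 · 2027 · 144 ≡ 2137 (mod 2747).
Since 2137 ≠ 1, base 12 is a Fermat witness: 2747 is composite.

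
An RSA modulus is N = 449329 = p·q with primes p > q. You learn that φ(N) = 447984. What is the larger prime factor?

733

φ(n) = (p−1)(q−1) = n − (p+q) + 1, so p + q = 449329 − 447984 + 1 = 1346.
p and q are the roots of t² − 1346t + 449329 = 0.
Discriminant: 1346² − 4·449329 = 1811716 − 1797316 = 14400; √14400 = 120.
q = (1346 − 120)/2 = 613, p = (1346 + 120)/2 = 733.
Check: 613 · 733 = 449329.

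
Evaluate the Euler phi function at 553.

Factor: 553 = 7 · 79.
φ(553) = (7−1) · (79−1) = 6 · 78 = 468.

468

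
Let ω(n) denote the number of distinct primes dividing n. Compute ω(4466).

4466 = 2 · 2233
2233 = 7 · 319
319 = 11 · 29
4466 = 2 · 7 · 11 · 29, which has 4 distinct prime factors.

4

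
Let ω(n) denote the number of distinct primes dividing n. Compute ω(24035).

24035 = 5 · 4807
4807 = 11 · 437
437 = 19 · 23
24035 = 5 · 11 · 19 · 23, which has 4 distinct prime factors.

4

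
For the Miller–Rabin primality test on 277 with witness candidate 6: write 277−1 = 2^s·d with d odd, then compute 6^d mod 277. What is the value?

60

277 − 1 = 276 = 2^2 · 69, so d = 69.
6^1 ≡ 6 (mod 277)
6^2 ≡ 6^2 = 36 ≡ 36 (mod 277)
6^4 ≡ 36^2 = 1296 ≡ 188 (mod 277)
6^8 ≡ 188^2 = 35344 ≡ 165 (mod 277)
6^16 ≡ 165^2 = 27225 ≡ 79 (mod 277)
6^32 ≡ 79^2 = 6241 ≡ 147 (mod 277)
6^64 ≡ 147^2 = 21609 ≡ 3 (mod 277)
69 = 64 + 4 + 1 in binary powers of 2.
So 6^69 ≡ 3 · 188 · 6 ≡ 60 (mod 277).
Squaring chain: 60 → 276; reaches −1, so base 6 does not prove 277 composite.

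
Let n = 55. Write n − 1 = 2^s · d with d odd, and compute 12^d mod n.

55 − 1 = 54 = 2^1 · 27, so d = 27.
12^1 ≡ 12 (mod 55)
12^2 ≡ 12^2 = 144 ≡ 34 (mod 55)
12^4 ≡ 34^2 = 1156 ≡ 1 (mod 55)
12^8 ≡ 1^2 = 1 ≡ 1 (mod 55)
12^16 ≡ 1^2 = 1 ≡ 1 (mod 55)
27 = 16 + 8 + 2 + 1 in binary powers of 2.
So 12^27 ≡ 1 · 1 · 34 · 12 ≡ 23 (mod 55).
Squaring chain: 23; never reaches −1, so base 12 is a Miller–Rabin witness that 55 is composite.

23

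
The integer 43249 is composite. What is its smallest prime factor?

61

43249 is odd.
Digit sum 22, not divisible by 3.
Ends in 9: not divisible by 5.
7: 43249 = 7·6178 + 3
11: 43249 = 11·3931 + 8
13: 43249 = 13·3326 + 11
17: 43249 = 17·2544 + 1
19: 43249 = 19·2276 + 5
23: 43249 = 23·1880 + 9
29: 43249 = 29·1491 + 10
31: 43249 = 31·1395 + 4
37: 43249 = 37·1168 + 33
41: 43249 = 41·1054 + 35
43: 43249 = 43·1005 + 34
47: 43249 = 47·920 + 9
53: 43249 = 53·816 + 1
59: 43249 = 59·733 + 2
61: 43249 = 61·709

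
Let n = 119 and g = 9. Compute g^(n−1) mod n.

9^1 ≡ 9 (mod 119)
9^2 ≡ 9^2 = 81 ≡ 81 (mod 119)
9^4 ≡ 81^2 = 6561 ≡ 16 (mod 119)
9^8 ≡ 16^2 = 256 ≡ 18 (mod 119)
9^16 ≡ 18^2 = 324 ≡ 86 (mod 119)
9^32 ≡ 86^2 = 7396 ≡ 18 (mod 119)
9^64 ≡ 18^2 = 324 ≡ 86 (mod 119)
118 = 64 + 32 + 16 + 4 + 2 in binary powers of 2.
So 9^118 ≡ 86 · 18 · 86 · 16 · 81 ≡ 72 (mod 119).
Since 72 ≠ 1, base 9 is a Fermat witness: 119 is composite.

72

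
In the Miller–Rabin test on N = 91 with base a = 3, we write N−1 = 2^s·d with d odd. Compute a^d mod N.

27

91 − 1 = 90 = 2^1 · 45, so d = 45.
3^1 ≡ 3 (mod 91)
3^2 ≡ 3^2 = 9 ≡ 9 (mod 91)
3^4 ≡ 9^2 = 81 ≡ 81 (mod 91)
3^8 ≡ 81^2 = 6561 ≡ 9 (mod 91)
3^16 ≡ 9^2 = 81 ≡ 81 (mod 91)
3^32 ≡ 81^2 = 6561 ≡ 9 (mod 91)
45 = 32 + 8 + 4 + 1 in binary powers of 2.
So 3^45 ≡ 9 · 9 · 81 · 3 ≡ 27 (mod 91).
Squaring chain: 27; never reaches −1, so base 3 is a Miller–Rabin witness that 91 is composite.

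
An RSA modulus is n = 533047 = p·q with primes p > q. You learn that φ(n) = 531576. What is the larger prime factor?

φ(n) = (p−1)(q−1) = n − (p+q) + 1, so p + q = 533047 − 531576 + 1 = 1472.
p and q are the roots of t² − 1472t + 533047 = 0.
Discriminant: 1472² − 4·533047 = 2166784 − 2132188 = 34596; √34596 = 186.
q = (1472 − 186)/2 = 643, p = (1472 + 186)/2 = 829.
Check: 643 · 829 = 533047.

829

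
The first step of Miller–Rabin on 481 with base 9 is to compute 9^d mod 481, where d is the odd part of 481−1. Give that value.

481 − 1 = 480 = 2^5 · 15, so d = 15.
9^1 ≡ 9 (mod 481)
9^2 ≡ 9^2 = 81 ≡ 81 (mod 481)
9^4 ≡ 81^2 = 6561 ≡ 308 (mod 481)
9^8 ≡ 308^2 = 94864 ≡ 107 (mod 481)
15 = 8 + 4 + 2 + 1 in binary powers of 2.
So 9^15 ≡ 107 · 308 · 81 · 9 ≡ 417 (mod 481).
Squaring chain: 417 → 248 → 417 → 248 → 417; never reaches −1, so base 9 is a Miller–Rabin witness that 481 is composite.

417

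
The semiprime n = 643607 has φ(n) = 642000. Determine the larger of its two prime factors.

857

φ(n) = (p−1)(q−1) = n − (p+q) + 1, so p + q = 643607 − 642000 + 1 = 1608.
p and q are the roots of t² − 1608t + 643607 = 0.
Discriminant: 1608² − 4·643607 = 2585664 − 2574428 = 11236; √11236 = 106.
q = (1608 − 106)/2 = 751, p = (1608 + 106)/2 = 857.
Check: 751 · 857 = 643607.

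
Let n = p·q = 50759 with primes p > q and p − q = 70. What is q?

Since p = q + 70, we have 50759 = q(q + 70), so q² + 70q − 50759 = 0.
Discriminant: 70² + 4·50759 = 4900 + 203036 = 207936; √207936 = 456.
q = (−70 + 456)/2 = 193, and p = q + 70 = 263.
Check: 193 · 263 = 50759.

193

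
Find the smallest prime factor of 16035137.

71

16035137 is odd.
Digit sum 26, not divisible by 3.
Ends in 7: not divisible by 5.
7: 16035137 = 7·2290733 + 6
11: 16035137 = 11·1457739 + 8
13: 16035137 = 13·1233472 + 1
17: 16035137 = 17·943243 + 6
19: 16035137 = 19·843954 + 11
23: 16035137 = 23·697179 + 20
29: 16035137 = 29·552935 + 22
31: 16035137 = 31·517262 + 15
37: 16035137 = 37·433382 + 3
41: 16035137 = 41·391100 + 37
43: 16035137 = 43·372910 + 7
47: 16035137 = 47·341173 + 6
53: 16035137 = 53·302549 + 40
59: 16035137 = 59·271781 + 58
61: 16035137 = 61·262871 + 6
67: 16035137 = 67·239330 + 27
71: 16035137 = 71·225847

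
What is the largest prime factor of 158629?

73

158629 = 41 · 3869
3869 = 53 · 73
73 is prime.
So 158629 = 41 · 53 · 73; the largest prime factor is 73.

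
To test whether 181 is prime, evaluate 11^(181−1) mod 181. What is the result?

11^1 ≡ 11 (mod 181)
11^2 ≡ 11^2 = 121 ≡ 121 (mod 181)
11^4 ≡ 121^2 = 14641 ≡ 161 (mod 181)
11^8 ≡ 161^2 = 25921 ≡ 38 (mod 181)
11^16 ≡ 38^2 = 1444 ≡ 177 (mod 181)
11^32 ≡ 177^2 = 31329 ≡ 16 (mod 181)
11^64 ≡ 16^2 = 256 ≡ 75 (mod 181)
11^128 ≡ 75^2 = 5625 ≡ 14 (mod 181)
180 = 128 + 32 + 16 + 4 in binary powers of 2.
So 11^180 ≡ 14 · 16 · 177 · 161 ≡ 1 (mod 181).
Since the result is 1, base 11 gives no evidence that 181 is composite.

1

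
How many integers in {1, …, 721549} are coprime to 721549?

687792

Factor: 721549 = 29 · 139 · 179.
φ(721549) = (29−1) · (139−1) · (179−1) = 28 · 138 · 178 = 687792.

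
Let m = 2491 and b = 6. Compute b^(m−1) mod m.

6^1 ≡ 6 (mod 2491)
6^2 ≡ 6^2 = 36 ≡ 36 (mod 2491)
6^4 ≡ 36^2 = 1296 ≡ 1296 (mod 2491)
6^8 ≡ 1296^2 = 1679616 ≡ 682 (mod 2491)
6^16 ≡ 682^2 = 465124 ≡ 1798 (mod 2491)
6^32 ≡ 1798^2 = 3232804 ≡ 1977 (mod 2491)
6^64 ≡ 1977^2 = 3908529 ≡ 150 (mod 2491)
6^128 ≡ 150^2 = 22500 ≡ 81 (mod 2491)
6^256 ≡ 81^2 = 6561 ≡ 1579 (mod 2491)
6^512 ≡ 1579^2 = 2493241 ≡ 2241 (mod 2491)
6^1024 ≡ 2241^2 = 5022081 ≡ 225 (mod 2491)
6^2048 ≡ 225^2 = 50625 ≡ 805 (mod 2491)
2490 = 2048 + 256 + 128 + 32 + 16 + 8 + 2 in binary powers of 2.
So 6^2490 ≡ 805 · 1579 · 81 · 1977 · 1798 · 682 · 36 ≡ 1865 (mod 2491).
Since 1865 ≠ 1, base 6 is a Fermat witness: 2491 is composite.

1865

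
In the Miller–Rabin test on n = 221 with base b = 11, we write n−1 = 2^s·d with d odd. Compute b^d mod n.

221 − 1 = 220 = 2^2 · 55, so d = 55.
11^1 ≡ 11 (mod 221)
11^2 ≡ 11^2 = 121 ≡ 121 (mod 221)
11^4 ≡ 121^2 = 14641 ≡ 55 (mod 221)
11^8 ≡ 55^2 = 3025 ≡ 152 (mod 221)
11^16 ≡ 152^2 = 23104 ≡ 120 (mod 221)
11^32 ≡ 120^2 = 14400 ≡ 35 (mod 221)
55 = 32 + 16 + 4 + 2 + 1 in binary powers of 2.
So 11^55 ≡ 35 · 120 · 55 · 121 · 11 ≡ 54 (mod 221).
Squaring chain: 54 → 43; never reaches −1, so base 11 is a Miller–Rabin witness that 221 is composite.

54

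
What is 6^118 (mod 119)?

6^1 ≡ 6 (mod 119)
6^2 ≡ 6^2 = 36 ≡ 36 (mod 119)
6^4 ≡ 36^2 = 1296 ≡ 106 (mod 119)
6^8 ≡ 106^2 = 11236 ≡ 50 (mod 119)
6^16 ≡ 50^2 = 2500 ≡ 1 (mod 119)
6^32 ≡ 1^2 = 1 ≡ 1 (mod 119)
6^64 ≡ 1^2 = 1 ≡ 1 (mod 119)
118 = 64 + 32 + 16 + 4 + 2 in binary powers of 2.
So 6^118 ≡ 1 · 1 · 1 · 106 · 36 ≡ 8 (mod 119).
Since 8 ≠ 1, base 6 is a Fermat witness: 119 is composite.

8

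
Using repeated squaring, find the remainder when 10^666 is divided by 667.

10^1 ≡ 10 (mod 667)
10^2 ≡ 10^2 = 100 ≡ 100 (mod 667)
10^4 ≡ 100^2 = 10000 ≡ 662 (mod 667)
10^8 ≡ 662^2 = 438244 ≡ 25 (mod 667)
10^16 ≡ 25^2 = 625 ≡ 625 (mod 667)
10^32 ≡ 625^2 = 390625 ≡ 430 (mod 667)
10^64 ≡ 430^2 = 184900 ≡ 141 (mod 667)
10^128 ≡ 141^2 = 19881 ≡ 538 (mod 667)
10^256 ≡ 538^2 = 289444 ≡ 633 (mod 667)
10^512 ≡ 633^2 = 400689 ≡ 489 (mod 667)
666 = 512 + 128 + 16 + 8 + 2 in binary powers of 2.
So 10^666 ≡ 489 · 538 · 625 · 25 · 100 ≡ 236 (mod 667).
Since 236 ≠ 1, base 10 is a Fermat witness: 667 is composite.

236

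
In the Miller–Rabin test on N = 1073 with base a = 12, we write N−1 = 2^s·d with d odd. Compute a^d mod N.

1073 − 1 = 1072 = 2^4 · 67, so d = 67.
12^1 ≡ 12 (mod 1073)
12^2 ≡ 12^2 = 144 ≡ 144 (mod 1073)
12^4 ≡ 144^2 = 20736 ≡ 349 (mod 1073)
12^8 ≡ 349^2 = 121801 ≡ 552 (mod 1073)
12^16 ≡ 552^2 = 304704 ≡ 1045 (mod 1073)
12^32 ≡ 1045^2 = 1092025 ≡ 784 (mod 1073)
12^64 ≡ 784^2 = 614656 ≡ 900 (mod 1073)
67 = 64 + 2 + 1 in binary powers of 2.
So 12^67 ≡ 900 · 144 · 12 ≡ 423 (mod 1073).
Squaring chain: 423 → 811 → 1045 → 784; never reaches −1, so base 12 is a Miller–Rabin witness that 1073 is composite.

423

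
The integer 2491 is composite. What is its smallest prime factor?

2491 is odd.
Digit sum 16, not divisible by 3.
Ends in 1: not divisible by 5.
7: 2491 = 7·355 + 6
11: 2491 = 11·226 + 5
13: 2491 = 13·191 + 8
17: 2491 = 17·146 + 9
19: 2491 = 19·131 + 2
23: 2491 = 23·108 + 7
29: 2491 = 29·85 + 26
31: 2491 = 31·80 + 11
37: 2491 = 37·67 + 12
41: 2491 = 41·60 + 31
43: 2491 = 43·57 + 40
47: 2491 = 47·53

47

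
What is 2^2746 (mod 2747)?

1212

2^1 ≡ 2 (mod 2747)
2^2 ≡ 2^2 = 4 ≡ 4 (mod 2747)
2^4 ≡ 4^2 = 16 ≡ 16 (mod 2747)
2^8 ≡ 16^2 = 256 ≡ 256 (mod 2747)
2^16 ≡ 256^2 = 65536 ≡ 2355 (mod 2747)
2^32 ≡ 2355^2 = 5546025 ≡ 2579 (mod 2747)
2^64 ≡ 2579^2 = 6651241 ≡ 754 (mod 2747)
2^128 ≡ 754^2 = 568516 ≡ 2634 (mod 2747)
2^256 ≡ 2634^2 = 6937956 ≡ 1781 (mod 2747)
2^512 ≡ 1781^2 = 3171961 ≡ 1923 (mod 2747)
2^1024 ≡ 1923^2 = 3697929 ≡ 467 (mod 2747)
2^2048 ≡ 467^2 = 218089 ≡ 1076 (mod 2747)
2746 = 2048 + 512 + 128 + 32 + 16 + 8 + 2 in binary powers of 2.
So 2^2746 ≡ 1076 · 1923 · 2634 · 2579 · 2355 · 256 · 4 ≡ 1212 (mod 2747).
Since 1212 ≠ 1, base 2 is a Fermat witness: 2747 is composite.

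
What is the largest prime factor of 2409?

2409 = 3 · 803
803 = 11 · 73
73 is prime.
So 2409 = 3 · 11 · 73; the largest prime factor is 73.

73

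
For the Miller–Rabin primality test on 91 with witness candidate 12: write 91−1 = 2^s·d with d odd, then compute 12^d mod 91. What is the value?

91 − 1 = 90 = 2^1 · 45, so d = 45.
12^1 ≡ 12 (mod 91)
12^2 ≡ 12^2 = 144 ≡ 53 (mod 91)
12^4 ≡ 53^2 = 2809 ≡ 79 (mod 91)
12^8 ≡ 79^2 = 6241 ≡ 53 (mod 91)
12^16 ≡ 53^2 = 2809 ≡ 79 (mod 91)
12^32 ≡ 79^2 = 6241 ≡ 53 (mod 91)
45 = 32 + 8 + 4 + 1 in binary powers of 2.
So 12^45 ≡ 53 · 53 · 79 · 12 ≡ 90 (mod 91).
Since 12^d ≡ 90 (mod 91), base 12 does not prove 91 composite.

90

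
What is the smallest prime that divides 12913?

37

12913 is odd.
Digit sum 16, not divisible by 3.
Ends in 3: not divisible by 5.
7: 12913 = 7·1844 + 5
11: 12913 = 11·1173 + 10
13: 12913 = 13·993 + 4
17: 12913 = 17·759 + 10
19: 12913 = 19·679 + 12
23: 12913 = 23·561 + 10
29: 12913 = 29·445 + 8
31: 12913 = 31·416 + 17
37: 12913 = 37·349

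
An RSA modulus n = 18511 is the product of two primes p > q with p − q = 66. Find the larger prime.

173

Since p = q + 66, we have 18511 = q(q + 66), so q² + 66q − 18511 = 0.
Discriminant: 66² + 4·18511 = 4356 + 74044 = 78400; √78400 = 280.
q = (−66 + 280)/2 = 107, and p = q + 66 = 173.
Check: 107 · 173 = 18511.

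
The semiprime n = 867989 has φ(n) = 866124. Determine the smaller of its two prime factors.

φ(n) = (p−1)(q−1) = n − (p+q) + 1, so p + q = 867989 − 866124 + 1 = 1866.
p and q are the roots of t² − 1866t + 867989 = 0.
Discriminant: 1866² − 4·867989 = 3481956 − 3471956 = 10000; √10000 = 100.
q = (1866 − 100)/2 = 883, p = (1866 + 100)/2 = 983.
Check: 883 · 983 = 867989.

883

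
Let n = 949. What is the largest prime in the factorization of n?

949 = 13 · 73
73 is prime.
So 949 = 13 · 73; the largest prime factor is 73.

73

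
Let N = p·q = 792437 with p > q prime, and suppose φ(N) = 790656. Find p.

929

φ(n) = (p−1)(q−1) = n − (p+q) + 1, so p + q = 792437 − 790656 + 1 = 1782.
p and q are the roots of t² − 1782t + 792437 = 0.
Discriminant: 1782² − 4·792437 = 3175524 − 3169748 = 5776; √5776 = 76.
q = (1782 − 76)/2 = 853, p = (1782 + 76)/2 = 929.
Check: 853 · 929 = 792437.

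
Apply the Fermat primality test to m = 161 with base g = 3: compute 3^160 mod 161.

39

3^1 ≡ 3 (mod 161)
3^2 ≡ 3^2 = 9 ≡ 9 (mod 161)
3^4 ≡ 9^2 = 81 ≡ 81 (mod 161)
3^8 ≡ 81^2 = 6561 ≡ 121 (mod 161)
3^16 ≡ 121^2 = 14641 ≡ 151 (mod 161)
3^32 ≡ 151^2 = 22801 ≡ 100 (mod 161)
3^64 ≡ 100^2 = 10000 ≡ 18 (mod 161)
3^128 ≡ 18^2 = 324 ≡ 2 (mod 161)
160 = 128 + 32 in binary powers of 2.
So 3^160 ≡ 2 · 100 ≡ 39 (mod 161).
Since 39 ≠ 1, base 3 is a Fermat witness: 161 is composite.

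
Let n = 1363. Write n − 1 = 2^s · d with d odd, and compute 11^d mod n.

872

1363 − 1 = 1362 = 2^1 · 681, so d = 681.
11^1 ≡ 11 (mod 1363)
11^2 ≡ 11^2 = 121 ≡ 121 (mod 1363)
11^4 ≡ 121^2 = 14641 ≡ 1011 (mod 1363)
11^8 ≡ 1011^2 = 1022121 ≡ 1234 (mod 1363)
11^16 ≡ 1234^2 = 1522756 ≡ 285 (mod 1363)
11^32 ≡ 285^2 = 81225 ≡ 808 (mod 1363)
11^64 ≡ 808^2 = 652864 ≡ 1350 (mod 1363)
11^128 ≡ 1350^2 = 1822500 ≡ 169 (mod 1363)
11^256 ≡ 169^2 = 28561 ≡ 1301 (mod 1363)
11^512 ≡ 1301^2 = 1692601 ≡ 1118 (mod 1363)
681 = 512 + 128 + 32 + 8 + 1 in binary powers of 2.
So 11^681 ≡ 1118 · 169 · 808 · 1234 · 11 ≡ 872 (mod 1363).
Squaring chain: 872; never reaches −1, so base 11 is a Miller–Rabin witness that 1363 is composite.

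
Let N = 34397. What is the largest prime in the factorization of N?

34397 = 11 · 3127
3127 = 53 · 59
59 is prime.
So 34397 = 11 · 53 · 59; the largest prime factor is 59.

59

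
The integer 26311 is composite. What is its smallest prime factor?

26311 is odd.
Digit sum 13, not divisible by 3.
Ends in 1: not divisible by 5.
7: 26311 = 7·3758 + 5
11: 26311 = 11·2391 + 10
13: 26311 = 13·2023 + 12
17: 26311 = 17·1547 + 12
19: 26311 = 19·1384 + 15
23: 26311 = 23·1143 + 22
29: 26311 = 29·907 + 8
31: 26311 = 31·848 + 23
37: 26311 = 37·711 + 4
41: 26311 = 41·641 + 30
43: 26311 = 43·611 + 38
47: 26311 = 47·559 + 38
53: 26311 = 53·496 + 23
59: 26311 = 59·445 + 56
61: 26311 = 61·431 + 20
67: 26311 = 67·392 + 47
71: 26311 = 71·370 + 41
73: 26311 = 73·360 + 31
79: 26311 = 79·333 + 4
83: 26311 = 83·317

83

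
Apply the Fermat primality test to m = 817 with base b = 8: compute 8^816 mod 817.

8^1 ≡ 8 (mod 817)
8^2 ≡ 8^2 = 64 ≡ 64 (mod 817)
8^4 ≡ 64^2 = 4096 ≡ 11 (mod 817)
8^8 ≡ 11^2 = 121 ≡ 121 (mod 817)
8^16 ≡ 121^2 = 14641 ≡ 752 (mod 817)
8^32 ≡ 752^2 = 565504 ≡ 140 (mod 817)
8^64 ≡ 140^2 = 19600 ≡ 809 (mod 817)
8^128 ≡ 809^2 = 654481 ≡ 64 (mod 817)
8^256 ≡ 64^2 = 4096 ≡ 11 (mod 817)
8^512 ≡ 11^2 = 121 ≡ 121 (mod 817)
816 = 512 + 256 + 32 + 16 in binary powers of 2.
So 8^816 ≡ 121 · 11 · 140 · 752 ≡ 742 (mod 817).
Since 742 ≠ 1, base 8 is a Fermat witness: 817 is composite.

742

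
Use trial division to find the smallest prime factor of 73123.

73123 is odd.
Digit sum 16, not divisible by 3.
Ends in 3: not divisible by 5.
7: 73123 = 7·10446 + 1
11: 73123 = 11·6647 + 6
13: 73123 = 13·5624 + 11
17: 73123 = 17·4301 + 6
19: 73123 = 19·3848 + 11
23: 73123 = 23·3179 + 6
29: 73123 = 29·2521 + 14
31: 73123 = 31·2358 + 25
37: 73123 = 37·1976 + 11
41: 73123 = 41·1783 + 20
43: 73123 = 43·1700 + 23
47: 73123 = 47·1555 + 38
53: 73123 = 53·1379 + 36
59: 73123 = 59·1239 + 22
61: 73123 = 61·1198 + 45
67: 73123 = 67·1091 + 26
71: 73123 = 71·1029 + 64
73: 73123 = 73·1001 + 50
79: 73123 = 79·925 + 48
83: 73123 = 83·881

83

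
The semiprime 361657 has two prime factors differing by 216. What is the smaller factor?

503

Since p = q + 216, we have 361657 = q(q + 216), so q² + 216q − 361657 = 0.
Discriminant: 216² + 4·361657 = 46656 + 1446628 = 1493284; √1493284 = 1222.
q = (−216 + 1222)/2 = 503, and p = q + 216 = 719.
Check: 503 · 719 = 361657.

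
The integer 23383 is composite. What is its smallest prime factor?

23383 is odd.
Digit sum 19, not divisible by 3.
Ends in 3: not divisible by 5.
7: 23383 = 7·3340 + 3
11: 23383 = 11·2125 + 8
13: 23383 = 13·1798 + 9
17: 23383 = 17·1375 + 8
19: 23383 = 19·1230 + 13
23: 23383 = 23·1016 + 15
29: 23383 = 29·806 + 9
31: 23383 = 31·754 + 9
37: 23383 = 37·631 + 36
41: 23383 = 41·570 + 13
43: 23383 = 43·543 + 34
47: 23383 = 47·497 + 24
53: 23383 = 53·441 + 10
59: 23383 = 59·396 + 19
61: 23383 = 61·383 + 20
67: 23383 = 67·349

67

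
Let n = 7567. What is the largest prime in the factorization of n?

7567 = 7 · 1081
1081 = 23 · 47
47 is prime.
So 7567 = 7 · 23 · 47; the largest prime factor is 47.

47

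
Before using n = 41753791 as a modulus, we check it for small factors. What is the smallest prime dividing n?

41753791 is odd.
Digit sum 37, not divisible by 3.
Ends in 1: not divisible by 5.
7: 41753791 = 7·5964827 + 2
11: 41753791 = 11·3795799 + 2
13: 41753791 = 13·3211830 + 1
17: 41753791 = 17·2456105 + 6
19: 41753791 = 19·2197567 + 18
23: 41753791 = 23·1815382 + 5
29: 41753791 = 29·1439785 + 26
31: 41753791 = 31·1346896 + 15
37: 41753791 = 37·1128480 + 31
41: 41753791 = 41·1018385 + 6
43: 41753791 = 43·971018 + 17
47: 41753791 = 47·888378 + 25
53: 41753791 = 53·787807 + 20
59: 41753791 = 59·707691 + 22
61: 41753791 = 61·684488 + 23
67: 41753791 = 67·623190 + 61
71: 41753791 = 71·588081 + 40
73: 41753791 = 73·571969 + 54
79: 41753791 = 79·528529

79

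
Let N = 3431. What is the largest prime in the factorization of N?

3431 = 47 · 73
73 is prime.
So 3431 = 47 · 73; the largest prime factor is 73.

73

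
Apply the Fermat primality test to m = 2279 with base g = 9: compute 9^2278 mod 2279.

702

9^1 ≡ 9 (mod 2279)
9^2 ≡ 9^2 = 81 ≡ 81 (mod 2279)
9^4 ≡ 81^2 = 6561 ≡ 2003 (mod 2279)
9^8 ≡ 2003^2 = 4012009 ≡ 969 (mod 2279)
9^16 ≡ 969^2 = 938961 ≡ 13 (mod 2279)
9^32 ≡ 13^2 = 169 ≡ 169 (mod 2279)
9^64 ≡ 169^2 = 28561 ≡ 1213 (mod 2279)
9^128 ≡ 1213^2 = 1471369 ≡ 1414 (mod 2279)
9^256 ≡ 1414^2 = 1999396 ≡ 713 (mod 2279)
9^512 ≡ 713^2 = 508369 ≡ 152 (mod 2279)
9^1024 ≡ 152^2 = 23104 ≡ 314 (mod 2279)
9^2048 ≡ 314^2 = 98596 ≡ 599 (mod 2279)
2278 = 2048 + 128 + 64 + 32 + 4 + 2 in binary powers of 2.
So 9^2278 ≡ 599 · 1414 · 1213 · 169 · 2003 · 81 ≡ 702 (mod 2279).
Since 702 ≠ 1, base 9 is a Fermat witness: 2279 is composite.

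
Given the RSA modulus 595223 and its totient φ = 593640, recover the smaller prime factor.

613

φ(n) = (p−1)(q−1) = n − (p+q) + 1, so p + q = 595223 − 593640 + 1 = 1584.
p and q are the roots of t² − 1584t + 595223 = 0.
Discriminant: 1584² − 4·595223 = 2509056 − 2380892 = 128164; √128164 = 358.
q = (1584 − 358)/2 = 613, p = (1584 + 358)/2 = 971.
Check: 613 · 971 = 595223.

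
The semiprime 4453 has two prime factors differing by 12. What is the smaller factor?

61

Since p = q + 12, we have 4453 = q(q + 12), so q² + 12q − 4453 = 0.
Discriminant: 12² + 4·4453 = 144 + 17812 = 17956; √17956 = 134.
q = (−12 + 134)/2 = 61, and p = q + 12 = 73.
Check: 61 · 73 = 4453.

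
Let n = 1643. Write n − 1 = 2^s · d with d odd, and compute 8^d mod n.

1643 − 1 = 1642 = 2^1 · 821, so d = 821.
8^1 ≡ 8 (mod 1643)
8^2 ≡ 8^2 = 64 ≡ 64 (mod 1643)
8^4 ≡ 64^2 = 4096 ≡ 810 (mod 1643)
8^8 ≡ 810^2 = 656100 ≡ 543 (mod 1643)
8^16 ≡ 543^2 = 294849 ≡ 752 (mod 1643)
8^32 ≡ 752^2 = 565504 ≡ 312 (mod 1643)
8^64 ≡ 312^2 = 97344 ≡ 407 (mod 1643)
8^128 ≡ 407^2 = 165649 ≡ 1349 (mod 1643)
8^256 ≡ 1349^2 = 1819801 ≡ 1000 (mod 1643)
8^512 ≡ 1000^2 = 1000000 ≡ 1056 (mod 1643)
821 = 512 + 256 + 32 + 16 + 4 + 1 in binary powers of 2.
So 8^821 ≡ 1056 · 1000 · 312 · 752 · 810 · 8 ≡ 1496 (mod 1643).
Squaring chain: 1496; never reaches −1, so base 8 is a Miller–Rabin witness that 1643 is composite.

1496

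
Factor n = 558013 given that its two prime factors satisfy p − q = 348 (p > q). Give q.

593

Since p = q + 348, we have 558013 = q(q + 348), so q² + 348q − 558013 = 0.
Discriminant: 348² + 4·558013 = 121104 + 2232052 = 2353156; √2353156 = 1534.
q = (−348 + 1534)/2 = 593, and p = q + 348 = 941.
Check: 593 · 941 = 558013.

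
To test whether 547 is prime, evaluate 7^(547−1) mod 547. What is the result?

1

7^1 ≡ 7 (mod 547)
7^2 ≡ 7^2 = 49 ≡ 49 (mod 547)
7^4 ≡ 49^2 = 2401 ≡ 213 (mod 547)
7^8 ≡ 213^2 = 45369 ≡ 515 (mod 547)
7^16 ≡ 515^2 = 265225 ≡ 477 (mod 547)
7^32 ≡ 477^2 = 227529 ≡ 524 (mod 547)
7^64 ≡ 524^2 = 274576 ≡ 529 (mod 547)
7^128 ≡ 529^2 = 279841 ≡ 324 (mod 547)
7^256 ≡ 324^2 = 104976 ≡ 499 (mod 547)
7^512 ≡ 499^2 = 249001 ≡ 116 (mod 547)
546 = 512 + 32 + 2 in binary powers of 2.
So 7^546 ≡ 116 · 524 · 49 ≡ 1 (mod 547).
Since the result is 1, base 7 gives no evidence that 547 is composite.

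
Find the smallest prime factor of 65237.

89

65237 is odd.
Digit sum 23, not divisible by 3.
Ends in 7: not divisible by 5.
7: 65237 = 7·9319 + 4
11: 65237 = 11·5930 + 7
13: 65237 = 13·5018 + 3
17: 65237 = 17·3837 + 8
19: 65237 = 19·3433 + 10
23: 65237 = 23·2836 + 9
29: 65237 = 29·2249 + 16
31: 65237 = 31·2104 + 13
37: 65237 = 37·1763 + 6
41: 65237 = 41·1591 + 6
43: 65237 = 43·1517 + 6
47: 65237 = 47·1388 + 1
53: 65237 = 53·1230 + 47
59: 65237 = 59·1105 + 42
61: 65237 = 61·1069 + 28
67: 65237 = 67·973 + 46
71: 65237 = 71·918 + 59
73: 65237 = 73·893 + 48
79: 65237 = 79·825 + 62
83: 65237 = 83·785 + 82
89: 65237 = 89·733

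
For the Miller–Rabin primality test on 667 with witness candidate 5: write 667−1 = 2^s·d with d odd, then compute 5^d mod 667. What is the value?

667 − 1 = 666 = 2^1 · 333, so d = 333.
5^1 ≡ 5 (mod 667)
5^2 ≡ 5^2 = 25 ≡ 25 (mod 667)
5^4 ≡ 25^2 = 625 ≡ 625 (mod 667)
5^8 ≡ 625^2 = 390625 ≡ 430 (mod 667)
5^16 ≡ 430^2 = 184900 ≡ 141 (mod 667)
5^32 ≡ 141^2 = 19881 ≡ 538 (mod 667)
5^64 ≡ 538^2 = 289444 ≡ 633 (mod 667)
5^128 ≡ 633^2 = 400689 ≡ 489 (mod 667)
5^256 ≡ 489^2 = 239121 ≡ 335 (mod 667)
333 = 256 + 64 + 8 + 4 + 1 in binary powers of 2.
So 5^333 ≡ 335 · 633 · 430 · 625 · 5 ≡ 332 (mod 667).
Squaring chain: 332; never reaches −1, so base 5 is a Miller–Rabin witness that 667 is composite.

332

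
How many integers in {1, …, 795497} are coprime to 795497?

768384

Factor: 795497 = 59 · 97 · 139.
φ(795497) = (59−1) · (97−1) · (139−1) = 58 · 96 · 138 = 768384.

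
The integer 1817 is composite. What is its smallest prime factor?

1817 is odd.
Digit sum 17, not divisible by 3.
Ends in 7: not divisible by 5.
7: 1817 = 7·259 + 4
11: 1817 = 11·165 + 2
13: 1817 = 13·139 + 10
17: 1817 = 17·106 + 15
19: 1817 = 19·95 + 12
23: 1817 = 23·79

23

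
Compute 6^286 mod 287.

6^1 ≡ 6 (mod 287)
6^2 ≡ 6^2 = 36 ≡ 36 (mod 287)
6^4 ≡ 36^2 = 1296 ≡ 148 (mod 287)
6^8 ≡ 148^2 = 21904 ≡ 92 (mod 287)
6^16 ≡ 92^2 = 8464 ≡ 141 (mod 287)
6^32 ≡ 141^2 = 19881 ≡ 78 (mod 287)
6^64 ≡ 78^2 = 6084 ≡ 57 (mod 287)
6^128 ≡ 57^2 = 3249 ≡ 92 (mod 287)
6^256 ≡ 92^2 = 8464 ≡ 141 (mod 287)
286 = 256 + 16 + 8 + 4 + 2 in binary powers of 2.
So 6^286 ≡ 141 · 141 · 92 · 148 · 36 ≡ 162 (mod 287).
Since 162 ≠ 1, base 6 is a Fermat witness: 287 is composite.

162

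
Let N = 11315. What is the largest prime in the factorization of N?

11315 = 5 · 2263
2263 = 31 · 73
73 is prime.
So 11315 = 5 · 31 · 73; the largest prime factor is 73.

73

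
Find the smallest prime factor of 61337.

83

61337 is odd.
Digit sum 20, not divisible by 3.
Ends in 7: not divisible by 5.
7: 61337 = 7·8762 + 3
11: 61337 = 11·5576 + 1
13: 61337 = 13·4718 + 3
17: 61337 = 17·3608 + 1
19: 61337 = 19·3228 + 5
23: 61337 = 23·2666 + 19
29: 61337 = 29·2115 + 2
31: 61337 = 31·1978 + 19
37: 61337 = 37·1657 + 28
41: 61337 = 41·1496 + 1
43: 61337 = 43·1426 + 19
47: 61337 = 47·1305 + 2
53: 61337 = 53·1157 + 16
59: 61337 = 59·1039 + 36
61: 61337 = 61·1005 + 32
67: 61337 = 67·915 + 32
71: 61337 = 71·863 + 64
73: 61337 = 73·840 + 17
79: 61337 = 79·776 + 33
83: 61337 = 83·739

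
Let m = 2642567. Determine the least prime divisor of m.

29

2642567 is odd.
Digit sum 32, not divisible by 3.
Ends in 7: not divisible by 5.
7: 2642567 = 7·377509 + 4
11: 2642567 = 11·240233 + 4
13: 2642567 = 13·203274 + 5
17: 2642567 = 17·155445 + 2
19: 2642567 = 19·139082 + 9
23: 2642567 = 23·114894 + 5
29: 2642567 = 29·91123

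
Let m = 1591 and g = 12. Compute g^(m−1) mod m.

84

12^1 ≡ 12 (mod 1591)
12^2 ≡ 12^2 = 144 ≡ 144 (mod 1591)
12^4 ≡ 144^2 = 20736 ≡ 53 (mod 1591)
12^8 ≡ 53^2 = 2809 ≡ 1218 (mod 1591)
12^16 ≡ 1218^2 = 1483524 ≡ 712 (mod 1591)
12^32 ≡ 712^2 = 506944 ≡ 1006 (mod 1591)
12^64 ≡ 1006^2 = 1012036 ≡ 160 (mod 1591)
12^128 ≡ 160^2 = 25600 ≡ 144 (mod 1591)
12^256 ≡ 144^2 = 20736 ≡ 53 (mod 1591)
12^512 ≡ 53^2 = 2809 ≡ 1218 (mod 1591)
12^1024 ≡ 1218^2 = 1483524 ≡ 712 (mod 1591)
1590 = 1024 + 512 + 32 + 16 + 4 + 2 in binary powers of 2.
So 12^1590 ≡ 712 · 1218 · 1006 · 712 · 53 · 144 ≡ 84 (mod 1591).
Since 84 ≠ 1, base 12 is a Fermat witness: 1591 is composite.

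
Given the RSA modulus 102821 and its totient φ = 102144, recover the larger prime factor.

φ(n) = (p−1)(q−1) = n − (p+q) + 1, so p + q = 102821 − 102144 + 1 = 678.
p and q are the roots of t² − 678t + 102821 = 0.
Discriminant: 678² − 4·102821 = 459684 − 411284 = 48400; √48400 = 220.
q = (678 − 220)/2 = 229, p = (678 + 220)/2 = 449.
Check: 229 · 449 = 102821.

449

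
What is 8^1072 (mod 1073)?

8^1 ≡ 8 (mod 1073)
8^2 ≡ 8^2 = 64 ≡ 64 (mod 1073)
8^4 ≡ 64^2 = 4096 ≡ 877 (mod 1073)
8^8 ≡ 877^2 = 769129 ≡ 861 (mod 1073)
8^16 ≡ 861^2 = 741321 ≡ 951 (mod 1073)
8^32 ≡ 951^2 = 904401 ≡ 935 (mod 1073)
8^64 ≡ 935^2 = 874225 ≡ 803 (mod 1073)
8^128 ≡ 803^2 = 644809 ≡ 1009 (mod 1073)
8^256 ≡ 1009^2 = 1018081 ≡ 877 (mod 1073)
8^512 ≡ 877^2 = 769129 ≡ 861 (mod 1073)
8^1024 ≡ 861^2 = 741321 ≡ 951 (mod 1073)
1072 = 1024 + 32 + 16 in binary powers of 2.
So 8^1072 ≡ 951 · 935 · 951 ≡ 803 (mod 1073).
Since 803 ≠ 1, base 8 is a Fermat witness: 1073 is composite.

803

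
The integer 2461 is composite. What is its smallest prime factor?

23

2461 is odd.
Digit sum 13, not divisible by 3.
Ends in 1: not divisible by 5.
7: 2461 = 7·351 + 4
11: 2461 = 11·223 + 8
13: 2461 = 13·189 + 4
17: 2461 = 17·144 + 13
19: 2461 = 19·129 + 10
23: 2461 = 23·107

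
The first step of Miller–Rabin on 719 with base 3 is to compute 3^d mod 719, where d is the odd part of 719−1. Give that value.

719 − 1 = 718 = 2^1 · 359, so d = 359.
3^1 ≡ 3 (mod 719)
3^2 ≡ 3^2 = 9 ≡ 9 (mod 719)
3^4 ≡ 9^2 = 81 ≡ 81 (mod 719)
3^8 ≡ 81^2 = 6561 ≡ 90 (mod 719)
3^16 ≡ 90^2 = 8100 ≡ 191 (mod 719)
3^32 ≡ 191^2 = 36481 ≡ 531 (mod 719)
3^64 ≡ 531^2 = 281961 ≡ 113 (mod 719)
3^128 ≡ 113^2 = 12769 ≡ 546 (mod 719)
3^256 ≡ 546^2 = 298116 ≡ 450 (mod 719)
359 = 256 + 64 + 32 + 4 + 2 + 1 in binary powers of 2.
So 3^359 ≡ 450 · 113 · 531 · 81 · 9 · 3 ≡ 1 (mod 719).
Since 3^d ≡ 1 (mod 719), base 3 does not prove 719 composite.

1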